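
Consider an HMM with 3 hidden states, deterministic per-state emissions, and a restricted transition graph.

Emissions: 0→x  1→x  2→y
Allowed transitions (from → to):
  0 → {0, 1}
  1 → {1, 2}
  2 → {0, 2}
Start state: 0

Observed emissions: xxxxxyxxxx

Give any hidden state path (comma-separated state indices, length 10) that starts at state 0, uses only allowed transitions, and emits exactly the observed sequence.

  pos 0: x in {0,1}, choose 0; start
  pos 1: x in {0,1}, choose 0; 0->0 ok
  pos 2: x in {0,1}, choose 0; 0->0 ok
  pos 3: x in {0,1}, choose 1; 0->1 ok
  pos 4: x in {0,1}, choose 1; 1->1 ok
  pos 5: y in {2}, choose 2; 1->2 ok
  pos 6: x in {0,1}, choose 0; 2->0 ok
  pos 7: x in {0,1}, choose 0; 0->0 ok
  pos 8: x in {0,1}, choose 1; 0->1 ok
  pos 9: x in {0,1}, choose 1; 1->1 ok

0,0,0,1,1,2,0,0,1,1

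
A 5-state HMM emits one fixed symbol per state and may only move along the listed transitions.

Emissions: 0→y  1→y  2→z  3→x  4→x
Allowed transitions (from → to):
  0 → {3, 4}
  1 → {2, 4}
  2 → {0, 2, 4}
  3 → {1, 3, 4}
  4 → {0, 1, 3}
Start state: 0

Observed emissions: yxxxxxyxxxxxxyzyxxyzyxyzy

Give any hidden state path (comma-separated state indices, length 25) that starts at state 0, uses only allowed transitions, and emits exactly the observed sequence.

0,3,3,4,3,3,1,4,3,4,3,4,3,1,2,0,3,4,1,2,0,3,1,2,0

  0: obs=y cand={0,1} pick 0 [start]
  1: obs=x cand={3,4} pick 3 [0->3 ok]
  2: obs=x cand={3,4} pick 3 [3->3 ok]
  3: obs=x cand={3,4} pick 4 [3->4 ok]
  4: obs=x cand={3,4} pick 3 [4->3 ok]
  5: obs=x cand={3,4} pick 3 [3->3 ok]
  6: obs=y cand={0,1} pick 1 [3->1 ok]
  7: obs=x cand={3,4} pick 4 [1->4 ok]
  8: obs=x cand={3,4} pick 3 [4->3 ok]
  9: obs=x cand={3,4} pick 4 [3->4 ok]
  10: obs=x cand={3,4} pick 3 [4->3 ok]
  11: obs=x cand={3,4} pick 4 [3->4 ok]
  12: obs=x cand={3,4} pick 3 [4->3 ok]
  13: obs=y cand={0,1} pick 1 [3->1 ok]
  14: obs=z cand={2} pick 2 [1->2 ok]
  15: obs=y cand={0,1} pick 0 [2->0 ok]
  16: obs=x cand={3,4} pick 3 [0->3 ok]
  17: obs=x cand={3,4} pick 4 [3->4 ok]
  18: obs=y cand={0,1} pick 1 [4->1 ok]
  19: obs=z cand={2} pick 2 [1->2 ok]
  20: obs=y cand={0,1} pick 0 [2->0 ok]
  21: obs=x cand={3,4} pick 3 [0->3 ok]
  22: obs=y cand={0,1} pick 1 [3->1 ok]
  23: obs=z cand={2} pick 2 [1->2 ok]
  24: obs=y cand={0,1} pick 0 [2->0 ok]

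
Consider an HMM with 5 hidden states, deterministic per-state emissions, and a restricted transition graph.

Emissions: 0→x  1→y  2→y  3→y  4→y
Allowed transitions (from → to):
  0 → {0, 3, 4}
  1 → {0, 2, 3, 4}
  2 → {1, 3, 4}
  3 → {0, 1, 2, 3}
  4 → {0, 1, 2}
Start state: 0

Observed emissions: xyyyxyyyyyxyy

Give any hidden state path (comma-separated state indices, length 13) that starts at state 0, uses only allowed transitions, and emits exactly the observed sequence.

0,4,1,4,0,4,1,4,2,3,0,3,1

  t0 'x' -> {0}, take 0 (start)
  t1 'y' -> {1,2,3,4}, take 4 (0->4 ok)
  t2 'y' -> {1,2,3,4}, take 1 (4->1 ok)
  t3 'y' -> {1,2,3,4}, take 4 (1->4 ok)
  t4 'x' -> {0}, take 0 (4->0 ok)
  t5 'y' -> {1,2,3,4}, take 4 (0->4 ok)
  t6 'y' -> {1,2,3,4}, take 1 (4->1 ok)
  t7 'y' -> {1,2,3,4}, take 4 (1->4 ok)
  t8 'y' -> {1,2,3,4}, take 2 (4->2 ok)
  t9 'y' -> {1,2,3,4}, take 3 (2->3 ok)
  t10 'x' -> {0}, take 0 (3->0 ok)
  t11 'y' -> {1,2,3,4}, take 3 (0->3 ok)
  t12 'y' -> {1,2,3,4}, take 1 (3->1 ok)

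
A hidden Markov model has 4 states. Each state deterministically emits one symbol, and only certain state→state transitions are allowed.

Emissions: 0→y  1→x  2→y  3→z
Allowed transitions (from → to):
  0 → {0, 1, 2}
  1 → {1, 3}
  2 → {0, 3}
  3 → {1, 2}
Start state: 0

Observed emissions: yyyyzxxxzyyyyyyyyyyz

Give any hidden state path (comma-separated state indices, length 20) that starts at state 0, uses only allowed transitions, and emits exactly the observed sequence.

  0: obs=y cand={0,2} pick 0 [start]
  1: obs=y cand={0,2} pick 0 [0->0 ok]
  2: obs=y cand={0,2} pick 0 [0->0 ok]
  3: obs=y cand={0,2} pick 2 [0->2 ok]
  4: obs=z cand={3} pick 3 [2->3 ok]
  5: obs=x cand={1} pick 1 [3->1 ok]
  6: obs=x cand={1} pick 1 [1->1 ok]
  7: obs=x cand={1} pick 1 [1->1 ok]
  8: obs=z cand={3} pick 3 [1->3 ok]
  9: obs=y cand={0,2} pick 2 [3->2 ok]
  10: obs=y cand={0,2} pick 0 [2->0 ok]
  11: obs=y cand={0,2} pick 0 [0->0 ok]
  12: obs=y cand={0,2} pick 0 [0->0 ok]
  13: obs=y cand={0,2} pick 2 [0->2 ok]
  14: obs=y cand={0,2} pick 0 [2->0 ok]
  15: obs=y cand={0,2} pick 0 [0->0 ok]
  16: obs=y cand={0,2} pick 2 [0->2 ok]
  17: obs=y cand={0,2} pick 0 [2->0 ok]
  18: obs=y cand={0,2} pick 2 [0->2 ok]
  19: obs=z cand={3} pick 3 [2->3 ok]

0,0,0,2,3,1,1,1,3,2,0,0,0,2,0,0,2,0,2,3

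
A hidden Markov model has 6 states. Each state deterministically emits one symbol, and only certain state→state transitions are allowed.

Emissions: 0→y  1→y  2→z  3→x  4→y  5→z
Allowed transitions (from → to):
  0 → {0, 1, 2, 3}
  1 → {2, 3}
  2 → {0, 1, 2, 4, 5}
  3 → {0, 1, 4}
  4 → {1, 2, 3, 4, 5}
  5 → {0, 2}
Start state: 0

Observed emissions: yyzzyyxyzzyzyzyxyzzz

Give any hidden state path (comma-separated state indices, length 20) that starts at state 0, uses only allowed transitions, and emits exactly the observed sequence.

  [0] y  {0,1,4}  => 0  start
  [1] y  {0,1,4}  => 1  0->1 ok
  [2] z  {2,5}  => 2  1->2 ok
  [3] z  {2,5}  => 5  2->5 ok
  [4] y  {0,1,4}  => 0  5->0 ok
  [5] y  {0,1,4}  => 1  0->1 ok
  [6] x  {3}  => 3  1->3 ok
  [7] y  {0,1,4}  => 0  3->0 ok
  [8] z  {2,5}  => 2  0->2 ok
  [9] z  {2,5}  => 5  2->5 ok
  [10] y  {0,1,4}  => 0  5->0 ok
  [11] z  {2,5}  => 2  0->2 ok
  [12] y  {0,1,4}  => 1  2->1 ok
  [13] z  {2,5}  => 2  1->2 ok
  [14] y  {0,1,4}  => 0  2->0 ok
  [15] x  {3}  => 3  0->3 ok
  [16] y  {0,1,4}  => 1  3->1 ok
  [17] z  {2,5}  => 2  1->2 ok
  [18] z  {2,5}  => 5  2->5 ok
  [19] z  {2,5}  => 2  5->2 ok

0,1,2,5,0,1,3,0,2,5,0,2,1,2,0,3,1,2,5,2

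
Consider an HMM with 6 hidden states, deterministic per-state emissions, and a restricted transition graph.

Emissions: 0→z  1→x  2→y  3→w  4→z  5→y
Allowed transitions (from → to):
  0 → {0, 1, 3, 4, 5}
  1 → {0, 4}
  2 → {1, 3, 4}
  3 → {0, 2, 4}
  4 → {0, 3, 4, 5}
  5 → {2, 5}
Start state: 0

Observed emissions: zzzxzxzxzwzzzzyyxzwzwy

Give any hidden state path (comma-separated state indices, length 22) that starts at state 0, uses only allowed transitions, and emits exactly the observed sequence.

0,4,0,1,0,1,0,1,0,3,0,0,4,0,5,2,1,4,3,4,3,2

  [0] z  {0,4}  => 0  start
  [1] z  {0,4}  => 4  0->4 ok
  [2] z  {0,4}  => 0  4->0 ok
  [3] x  {1}  => 1  0->1 ok
  [4] z  {0,4}  => 0  1->0 ok
  [5] x  {1}  => 1  0->1 ok
  [6] z  {0,4}  => 0  1->0 ok
  [7] x  {1}  => 1  0->1 ok
  [8] z  {0,4}  => 0  1->0 ok
  [9] w  {3}  => 3  0->3 ok
  [10] z  {0,4}  => 0  3->0 ok
  [11] z  {0,4}  => 0  0->0 ok
  [12] z  {0,4}  => 4  0->4 ok
  [13] z  {0,4}  => 0  4->0 ok
  [14] y  {2,5}  => 5  0->5 ok
  [15] y  {2,5}  => 2  5->2 ok
  [16] x  {1}  => 1  2->1 ok
  [17] z  {0,4}  => 4  1->4 ok
  [18] w  {3}  => 3  4->3 ok
  [19] z  {0,4}  => 4  3->4 ok
  [20] w  {3}  => 3  4->3 ok
  [21] y  {2,5}  => 2  3->2 ok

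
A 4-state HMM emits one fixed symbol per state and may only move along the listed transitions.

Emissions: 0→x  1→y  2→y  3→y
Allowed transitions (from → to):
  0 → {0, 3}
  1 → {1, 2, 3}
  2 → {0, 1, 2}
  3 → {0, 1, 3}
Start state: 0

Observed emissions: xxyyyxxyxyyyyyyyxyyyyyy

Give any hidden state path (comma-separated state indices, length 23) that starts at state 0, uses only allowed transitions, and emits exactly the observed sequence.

  0: obs=x cand={0} pick 0 [start]
  1: obs=x cand={0} pick 0 [0->0 ok]
  2: obs=y cand={1,2,3} pick 3 [0->3 ok]
  3: obs=y cand={1,2,3} pick 1 [3->1 ok]
  4: obs=y cand={1,2,3} pick 2 [1->2 ok]
  5: obs=x cand={0} pick 0 [2->0 ok]
  6: obs=x cand={0} pick 0 [0->0 ok]
  7: obs=y cand={1,2,3} pick 3 [0->3 ok]
  8: obs=x cand={0} pick 0 [3->0 ok]
  9: obs=y cand={1,2,3} pick 3 [0->3 ok]
  10: obs=y cand={1,2,3} pick 1 [3->1 ok]
  11: obs=y cand={1,2,3} pick 1 [1->1 ok]
  12: obs=y cand={1,2,3} pick 1 [1->1 ok]
  13: obs=y cand={1,2,3} pick 2 [1->2 ok]
  14: obs=y cand={1,2,3} pick 1 [2->1 ok]
  15: obs=y cand={1,2,3} pick 2 [1->2 ok]
  16: obs=x cand={0} pick 0 [2->0 ok]
  17: obs=y cand={1,2,3} pick 3 [0->3 ok]
  18: obs=y cand={1,2,3} pick 3 [3->3 ok]
  19: obs=y cand={1,2,3} pick 3 [3->3 ok]
  20: obs=y cand={1,2,3} pick 1 [3->1 ok]
  21: obs=y cand={1,2,3} pick 3 [1->3 ok]
  22: obs=y cand={1,2,3} pick 3 [3->3 ok]

0,0,3,1,2,0,0,3,0,3,1,1,1,2,1,2,0,3,3,3,1,3,3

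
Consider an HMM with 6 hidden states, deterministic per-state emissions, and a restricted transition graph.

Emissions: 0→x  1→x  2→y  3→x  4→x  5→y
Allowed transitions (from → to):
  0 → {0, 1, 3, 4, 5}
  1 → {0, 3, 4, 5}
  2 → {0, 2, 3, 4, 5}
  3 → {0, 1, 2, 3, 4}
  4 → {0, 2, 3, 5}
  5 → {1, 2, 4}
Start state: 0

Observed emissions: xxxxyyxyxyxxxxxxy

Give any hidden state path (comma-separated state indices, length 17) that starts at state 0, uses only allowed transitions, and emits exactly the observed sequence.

0,1,3,0,5,2,3,2,4,2,0,0,3,0,0,4,5

  t0 'x' -> {0,1,3,4}, take 0 (start)
  t1 'x' -> {0,1,3,4}, take 1 (0->1 ok)
  t2 'x' -> {0,1,3,4}, take 3 (1->3 ok)
  t3 'x' -> {0,1,3,4}, take 0 (3->0 ok)
  t4 'y' -> {2,5}, take 5 (0->5 ok)
  t5 'y' -> {2,5}, take 2 (5->2 ok)
  t6 'x' -> {0,1,3,4}, take 3 (2->3 ok)
  t7 'y' -> {2,5}, take 2 (3->2 ok)
  t8 'x' -> {0,1,3,4}, take 4 (2->4 ok)
  t9 'y' -> {2,5}, take 2 (4->2 ok)
  t10 'x' -> {0,1,3,4}, take 0 (2->0 ok)
  t11 'x' -> {0,1,3,4}, take 0 (0->0 ok)
  t12 'x' -> {0,1,3,4}, take 3 (0->3 ok)
  t13 'x' -> {0,1,3,4}, take 0 (3->0 ok)
  t14 'x' -> {0,1,3,4}, take 0 (0->0 ok)
  t15 'x' -> {0,1,3,4}, take 4 (0->4 ok)
  t16 'y' -> {2,5}, take 5 (4->5 ok)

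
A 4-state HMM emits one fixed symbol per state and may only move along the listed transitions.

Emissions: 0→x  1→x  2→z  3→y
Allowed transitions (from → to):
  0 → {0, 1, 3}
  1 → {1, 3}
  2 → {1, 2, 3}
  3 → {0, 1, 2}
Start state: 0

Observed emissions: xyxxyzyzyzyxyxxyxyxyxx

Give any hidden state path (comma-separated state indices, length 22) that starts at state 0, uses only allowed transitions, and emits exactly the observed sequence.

  pos 0: x in {0,1}, choose 0; start
  pos 1: y in {3}, choose 3; 0->3 ok
  pos 2: x in {0,1}, choose 1; 3->1 ok
  pos 3: x in {0,1}, choose 1; 1->1 ok
  pos 4: y in {3}, choose 3; 1->3 ok
  pos 5: z in {2}, choose 2; 3->2 ok
  pos 6: y in {3}, choose 3; 2->3 ok
  pos 7: z in {2}, choose 2; 3->2 ok
  pos 8: y in {3}, choose 3; 2->3 ok
  pos 9: z in {2}, choose 2; 3->2 ok
  pos 10: y in {3}, choose 3; 2->3 ok
  pos 11: x in {0,1}, choose 0; 3->0 ok
  pos 12: y in {3}, choose 3; 0->3 ok
  pos 13: x in {0,1}, choose 0; 3->0 ok
  pos 14: x in {0,1}, choose 1; 0->1 ok
  pos 15: y in {3}, choose 3; 1->3 ok
  pos 16: x in {0,1}, choose 0; 3->0 ok
  pos 17: y in {3}, choose 3; 0->3 ok
  pos 18: x in {0,1}, choose 0; 3->0 ok
  pos 19: y in {3}, choose 3; 0->3 ok
  pos 20: x in {0,1}, choose 1; 3->1 ok
  pos 21: x in {0,1}, choose 1; 1->1 ok

0,3,1,1,3,2,3,2,3,2,3,0,3,0,1,3,0,3,0,3,1,1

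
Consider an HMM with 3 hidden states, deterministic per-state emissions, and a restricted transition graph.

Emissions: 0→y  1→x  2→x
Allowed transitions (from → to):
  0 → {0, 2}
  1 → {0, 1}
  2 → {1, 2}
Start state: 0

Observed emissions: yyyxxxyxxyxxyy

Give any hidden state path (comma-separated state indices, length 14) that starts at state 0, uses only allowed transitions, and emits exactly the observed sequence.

0,0,0,2,2,1,0,2,1,0,2,1,0,0

  0: obs=y cand={0} pick 0 [start]
  1: obs=y cand={0} pick 0 [0->0 ok]
  2: obs=y cand={0} pick 0 [0->0 ok]
  3: obs=x cand={1,2} pick 2 [0->2 ok]
  4: obs=x cand={1,2} pick 2 [2->2 ok]
  5: obs=x cand={1,2} pick 1 [2->1 ok]
  6: obs=y cand={0} pick 0 [1->0 ok]
  7: obs=x cand={1,2} pick 2 [0->2 ok]
  8: obs=x cand={1,2} pick 1 [2->1 ok]
  9: obs=y cand={0} pick 0 [1->0 ok]
  10: obs=x cand={1,2} pick 2 [0->2 ok]
  11: obs=x cand={1,2} pick 1 [2->1 ok]
  12: obs=y cand={0} pick 0 [1->0 ok]
  13: obs=y cand={0} pick 0 [0->0 ok]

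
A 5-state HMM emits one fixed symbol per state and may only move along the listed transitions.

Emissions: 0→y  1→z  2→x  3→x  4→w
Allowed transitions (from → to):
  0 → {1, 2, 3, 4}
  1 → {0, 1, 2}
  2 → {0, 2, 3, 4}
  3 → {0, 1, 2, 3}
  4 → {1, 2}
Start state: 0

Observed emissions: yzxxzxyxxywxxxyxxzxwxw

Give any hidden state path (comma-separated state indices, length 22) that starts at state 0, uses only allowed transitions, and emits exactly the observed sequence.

0,1,2,3,1,2,0,2,2,0,4,2,2,2,0,2,3,1,2,4,2,4

  0: obs=y cand={0} pick 0 [start]
  1: obs=z cand={1} pick 1 [0->1 ok]
  2: obs=x cand={2,3} pick 2 [1->2 ok]
  3: obs=x cand={2,3} pick 3 [2->3 ok]
  4: obs=z cand={1} pick 1 [3->1 ok]
  5: obs=x cand={2,3} pick 2 [1->2 ok]
  6: obs=y cand={0} pick 0 [2->0 ok]
  7: obs=x cand={2,3} pick 2 [0->2 ok]
  8: obs=x cand={2,3} pick 2 [2->2 ok]
  9: obs=y cand={0} pick 0 [2->0 ok]
  10: obs=w cand={4} pick 4 [0->4 ok]
  11: obs=x cand={2,3} pick 2 [4->2 ok]
  12: obs=x cand={2,3} pick 2 [2->2 ok]
  13: obs=x cand={2,3} pick 2 [2->2 ok]
  14: obs=y cand={0} pick 0 [2->0 ok]
  15: obs=x cand={2,3} pick 2 [0->2 ok]
  16: obs=x cand={2,3} pick 3 [2->3 ok]
  17: obs=z cand={1} pick 1 [3->1 ok]
  18: obs=x cand={2,3} pick 2 [1->2 ok]
  19: obs=w cand={4} pick 4 [2->4 ok]
  20: obs=x cand={2,3} pick 2 [4->2 ok]
  21: obs=w cand={4} pick 4 [2->4 ok]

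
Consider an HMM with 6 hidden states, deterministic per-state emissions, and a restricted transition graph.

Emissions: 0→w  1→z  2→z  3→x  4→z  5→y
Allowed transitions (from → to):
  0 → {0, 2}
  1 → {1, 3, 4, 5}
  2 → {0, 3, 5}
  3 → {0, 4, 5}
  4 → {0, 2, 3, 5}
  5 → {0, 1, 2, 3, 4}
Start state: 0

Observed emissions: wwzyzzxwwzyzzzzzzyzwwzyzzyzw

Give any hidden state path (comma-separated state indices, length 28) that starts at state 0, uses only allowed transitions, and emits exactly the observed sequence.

0,0,2,5,1,1,3,0,0,2,5,1,1,1,1,4,2,5,2,0,0,2,5,4,2,5,4,0

  t0 'w' -> {0}, take 0 (start)
  t1 'w' -> {0}, take 0 (0->0 ok)
  t2 'z' -> {1,2,4}, take 2 (0->2 ok)
  t3 'y' -> {5}, take 5 (2->5 ok)
  t4 'z' -> {1,2,4}, take 1 (5->1 ok)
  t5 'z' -> {1,2,4}, take 1 (1->1 ok)
  t6 'x' -> {3}, take 3 (1->3 ok)
  t7 'w' -> {0}, take 0 (3->0 ok)
  t8 'w' -> {0}, take 0 (0->0 ok)
  t9 'z' -> {1,2,4}, take 2 (0->2 ok)
  t10 'y' -> {5}, take 5 (2->5 ok)
  t11 'z' -> {1,2,4}, take 1 (5->1 ok)
  t12 'z' -> {1,2,4}, take 1 (1->1 ok)
  t13 'z' -> {1,2,4}, take 1 (1->1 ok)
  t14 'z' -> {1,2,4}, take 1 (1->1 ok)
  t15 'z' -> {1,2,4}, take 4 (1->4 ok)
  t16 'z' -> {1,2,4}, take 2 (4->2 ok)
  t17 'y' -> {5}, take 5 (2->5 ok)
  t18 'z' -> {1,2,4}, take 2 (5->2 ok)
  t19 'w' -> {0}, take 0 (2->0 ok)
  t20 'w' -> {0}, take 0 (0->0 ok)
  t21 'z' -> {1,2,4}, take 2 (0->2 ok)
  t22 'y' -> {5}, take 5 (2->5 ok)
  t23 'z' -> {1,2,4}, take 4 (5->4 ok)
  t24 'z' -> {1,2,4}, take 2 (4->2 ok)
  t25 'y' -> {5}, take 5 (2->5 ok)
  t26 'z' -> {1,2,4}, take 4 (5->4 ok)
  t27 'w' -> {0}, take 0 (4->0 ok)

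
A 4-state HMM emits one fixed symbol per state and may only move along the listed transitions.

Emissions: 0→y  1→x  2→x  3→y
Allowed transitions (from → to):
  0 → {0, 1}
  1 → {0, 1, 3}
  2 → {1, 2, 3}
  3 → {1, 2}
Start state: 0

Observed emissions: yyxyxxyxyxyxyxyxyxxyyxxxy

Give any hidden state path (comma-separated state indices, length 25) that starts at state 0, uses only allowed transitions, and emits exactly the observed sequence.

0,0,1,3,2,1,3,1,0,1,3,2,3,1,0,1,0,1,1,0,0,1,1,1,0

  t0 'y' -> {0,3}, take 0 (start)
  t1 'y' -> {0,3}, take 0 (0->0 ok)
  t2 'x' -> {1,2}, take 1 (0->1 ok)
  t3 'y' -> {0,3}, take 3 (1->3 ok)
  t4 'x' -> {1,2}, take 2 (3->2 ok)
  t5 'x' -> {1,2}, take 1 (2->1 ok)
  t6 'y' -> {0,3}, take 3 (1->3 ok)
  t7 'x' -> {1,2}, take 1 (3->1 ok)
  t8 'y' -> {0,3}, take 0 (1->0 ok)
  t9 'x' -> {1,2}, take 1 (0->1 ok)
  t10 'y' -> {0,3}, take 3 (1->3 ok)
  t11 'x' -> {1,2}, take 2 (3->2 ok)
  t12 'y' -> {0,3}, take 3 (2->3 ok)
  t13 'x' -> {1,2}, take 1 (3->1 ok)
  t14 'y' -> {0,3}, take 0 (1->0 ok)
  t15 'x' -> {1,2}, take 1 (0->1 ok)
  t16 'y' -> {0,3}, take 0 (1->0 ok)
  t17 'x' -> {1,2}, take 1 (0->1 ok)
  t18 'x' -> {1,2}, take 1 (1->1 ok)
  t19 'y' -> {0,3}, take 0 (1->0 ok)
  t20 'y' -> {0,3}, take 0 (0->0 ok)
  t21 'x' -> {1,2}, take 1 (0->1 ok)
  t22 'x' -> {1,2}, take 1 (1->1 ok)
  t23 'x' -> {1,2}, take 1 (1->1 ok)
  t24 'y' -> {0,3}, take 0 (1->0 ok)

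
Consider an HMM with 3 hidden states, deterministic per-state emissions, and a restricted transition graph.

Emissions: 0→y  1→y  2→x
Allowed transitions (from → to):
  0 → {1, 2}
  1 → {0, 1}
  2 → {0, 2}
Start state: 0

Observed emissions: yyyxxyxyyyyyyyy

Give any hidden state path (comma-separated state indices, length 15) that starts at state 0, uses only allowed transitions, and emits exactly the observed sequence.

0,1,0,2,2,0,2,0,1,0,1,0,1,1,0

  [0] y  {0,1}  => 0  start
  [1] y  {0,1}  => 1  0->1 ok
  [2] y  {0,1}  => 0  1->0 ok
  [3] x  {2}  => 2  0->2 ok
  [4] x  {2}  => 2  2->2 ok
  [5] y  {0,1}  => 0  2->0 ok
  [6] x  {2}  => 2  0->2 ok
  [7] y  {0,1}  => 0  2->0 ok
  [8] y  {0,1}  => 1  0->1 ok
  [9] y  {0,1}  => 0  1->0 ok
  [10] y  {0,1}  => 1  0->1 ok
  [11] y  {0,1}  => 0  1->0 ok
  [12] y  {0,1}  => 1  0->1 ok
  [13] y  {0,1}  => 1  1->1 ok
  [14] y  {0,1}  => 0  1->0 ok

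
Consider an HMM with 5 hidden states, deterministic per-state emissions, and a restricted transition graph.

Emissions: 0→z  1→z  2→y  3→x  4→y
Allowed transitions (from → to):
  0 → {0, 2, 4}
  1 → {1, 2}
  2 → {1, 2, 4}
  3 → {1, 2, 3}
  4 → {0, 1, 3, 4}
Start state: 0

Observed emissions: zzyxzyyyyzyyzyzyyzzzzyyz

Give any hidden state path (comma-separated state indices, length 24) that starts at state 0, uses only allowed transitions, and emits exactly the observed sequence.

0,0,4,3,1,2,2,2,4,0,2,4,1,2,1,2,2,1,1,1,1,2,4,0

  pos 0: z in {0,1}, choose 0; start
  pos 1: z in {0,1}, choose 0; 0->0 ok
  pos 2: y in {2,4}, choose 4; 0->4 ok
  pos 3: x in {3}, choose 3; 4->3 ok
  pos 4: z in {0,1}, choose 1; 3->1 ok
  pos 5: y in {2,4}, choose 2; 1->2 ok
  pos 6: y in {2,4}, choose 2; 2->2 ok
  pos 7: y in {2,4}, choose 2; 2->2 ok
  pos 8: y in {2,4}, choose 4; 2->4 ok
  pos 9: z in {0,1}, choose 0; 4->0 ok
  pos 10: y in {2,4}, choose 2; 0->2 ok
  pos 11: y in {2,4}, choose 4; 2->4 ok
  pos 12: z in {0,1}, choose 1; 4->1 ok
  pos 13: y in {2,4}, choose 2; 1->2 ok
  pos 14: z in {0,1}, choose 1; 2->1 ok
  pos 15: y in {2,4}, choose 2; 1->2 ok
  pos 16: y in {2,4}, choose 2; 2->2 ok
  pos 17: z in {0,1}, choose 1; 2->1 ok
  pos 18: z in {0,1}, choose 1; 1->1 ok
  pos 19: z in {0,1}, choose 1; 1->1 ok
  pos 20: z in {0,1}, choose 1; 1->1 ok
  pos 21: y in {2,4}, choose 2; 1->2 ok
  pos 22: y in {2,4}, choose 4; 2->4 ok
  pos 23: z in {0,1}, choose 0; 4->0 ok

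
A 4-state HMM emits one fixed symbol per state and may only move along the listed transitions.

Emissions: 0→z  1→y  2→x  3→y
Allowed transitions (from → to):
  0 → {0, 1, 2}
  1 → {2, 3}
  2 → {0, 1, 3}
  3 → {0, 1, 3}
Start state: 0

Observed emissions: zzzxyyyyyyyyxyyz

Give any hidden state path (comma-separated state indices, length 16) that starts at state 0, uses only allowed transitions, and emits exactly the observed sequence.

  pos 0: z in {0}, choose 0; start
  pos 1: z in {0}, choose 0; 0->0 ok
  pos 2: z in {0}, choose 0; 0->0 ok
  pos 3: x in {2}, choose 2; 0->2 ok
  pos 4: y in {1,3}, choose 1; 2->1 ok
  pos 5: y in {1,3}, choose 3; 1->3 ok
  pos 6: y in {1,3}, choose 1; 3->1 ok
  pos 7: y in {1,3}, choose 3; 1->3 ok
  pos 8: y in {1,3}, choose 3; 3->3 ok
  pos 9: y in {1,3}, choose 3; 3->3 ok
  pos 10: y in {1,3}, choose 3; 3->3 ok
  pos 11: y in {1,3}, choose 1; 3->1 ok
  pos 12: x in {2}, choose 2; 1->2 ok
  pos 13: y in {1,3}, choose 1; 2->1 ok
  pos 14: y in {1,3}, choose 3; 1->3 ok
  pos 15: z in {0}, choose 0; 3->0 ok

0,0,0,2,1,3,1,3,3,3,3,1,2,1,3,0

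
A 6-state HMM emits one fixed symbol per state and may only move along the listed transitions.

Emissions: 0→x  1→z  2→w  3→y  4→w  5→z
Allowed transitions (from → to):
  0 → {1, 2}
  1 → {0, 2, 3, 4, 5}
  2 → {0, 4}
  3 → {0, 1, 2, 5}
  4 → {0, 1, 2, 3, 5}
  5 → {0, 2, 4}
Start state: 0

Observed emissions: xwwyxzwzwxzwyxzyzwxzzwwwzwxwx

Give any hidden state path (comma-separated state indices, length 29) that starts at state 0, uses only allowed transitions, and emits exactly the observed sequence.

  t0 'x' -> {0}, take 0 (start)
  t1 'w' -> {2,4}, take 2 (0->2 ok)
  t2 'w' -> {2,4}, take 4 (2->4 ok)
  t3 'y' -> {3}, take 3 (4->3 ok)
  t4 'x' -> {0}, take 0 (3->0 ok)
  t5 'z' -> {1,5}, take 1 (0->1 ok)
  t6 'w' -> {2,4}, take 4 (1->4 ok)
  t7 'z' -> {1,5}, take 5 (4->5 ok)
  t8 'w' -> {2,4}, take 2 (5->2 ok)
  t9 'x' -> {0}, take 0 (2->0 ok)
  t10 'z' -> {1,5}, take 1 (0->1 ok)
  t11 'w' -> {2,4}, take 4 (1->4 ok)
  t12 'y' -> {3}, take 3 (4->3 ok)
  t13 'x' -> {0}, take 0 (3->0 ok)
  t14 'z' -> {1,5}, take 1 (0->1 ok)
  t15 'y' -> {3}, take 3 (1->3 ok)
  t16 'z' -> {1,5}, take 1 (3->1 ok)
  t17 'w' -> {2,4}, take 2 (1->2 ok)
  t18 'x' -> {0}, take 0 (2->0 ok)
  t19 'z' -> {1,5}, take 1 (0->1 ok)
  t20 'z' -> {1,5}, take 5 (1->5 ok)
  t21 'w' -> {2,4}, take 4 (5->4 ok)
  t22 'w' -> {2,4}, take 2 (4->2 ok)
  t23 'w' -> {2,4}, take 4 (2->4 ok)
  t24 'z' -> {1,5}, take 1 (4->1 ok)
  t25 'w' -> {2,4}, take 2 (1->2 ok)
  t26 'x' -> {0}, take 0 (2->0 ok)
  t27 'w' -> {2,4}, take 2 (0->2 ok)
  t28 'x' -> {0}, take 0 (2->0 ok)

0,2,4,3,0,1,4,5,2,0,1,4,3,0,1,3,1,2,0,1,5,4,2,4,1,2,0,2,0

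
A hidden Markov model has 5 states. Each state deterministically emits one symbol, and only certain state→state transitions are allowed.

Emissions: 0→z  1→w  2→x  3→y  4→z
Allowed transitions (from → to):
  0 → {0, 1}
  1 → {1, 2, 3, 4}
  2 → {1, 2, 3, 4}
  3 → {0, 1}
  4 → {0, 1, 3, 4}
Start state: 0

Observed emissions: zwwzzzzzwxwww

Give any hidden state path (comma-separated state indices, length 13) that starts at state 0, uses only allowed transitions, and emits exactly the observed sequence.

0,1,1,4,4,4,4,4,1,2,1,1,1

  t0 'z' -> {0,4}, take 0 (start)
  t1 'w' -> {1}, take 1 (0->1 ok)
  t2 'w' -> {1}, take 1 (1->1 ok)
  t3 'z' -> {0,4}, take 4 (1->4 ok)
  t4 'z' -> {0,4}, take 4 (4->4 ok)
  t5 'z' -> {0,4}, take 4 (4->4 ok)
  t6 'z' -> {0,4}, take 4 (4->4 ok)
  t7 'z' -> {0,4}, take 4 (4->4 ok)
  t8 'w' -> {1}, take 1 (4->1 ok)
  t9 'x' -> {2}, take 2 (1->2 ok)
  t10 'w' -> {1}, take 1 (2->1 ok)
  t11 'w' -> {1}, take 1 (1->1 ok)
  t12 'w' -> {1}, take 1 (1->1 ok)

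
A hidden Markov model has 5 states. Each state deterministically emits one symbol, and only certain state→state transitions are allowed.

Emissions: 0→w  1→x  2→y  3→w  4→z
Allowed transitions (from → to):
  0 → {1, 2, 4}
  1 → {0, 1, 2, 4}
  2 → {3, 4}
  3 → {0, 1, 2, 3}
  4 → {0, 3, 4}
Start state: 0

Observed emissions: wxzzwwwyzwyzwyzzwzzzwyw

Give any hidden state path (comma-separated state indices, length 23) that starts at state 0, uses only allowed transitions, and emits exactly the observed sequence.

  pos 0: w in {0,3}, choose 0; start
  pos 1: x in {1}, choose 1; 0->1 ok
  pos 2: z in {4}, choose 4; 1->4 ok
  pos 3: z in {4}, choose 4; 4->4 ok
  pos 4: w in {0,3}, choose 3; 4->3 ok
  pos 5: w in {0,3}, choose 3; 3->3 ok
  pos 6: w in {0,3}, choose 0; 3->0 ok
  pos 7: y in {2}, choose 2; 0->2 ok
  pos 8: z in {4}, choose 4; 2->4 ok
  pos 9: w in {0,3}, choose 3; 4->3 ok
  pos 10: y in {2}, choose 2; 3->2 ok
  pos 11: z in {4}, choose 4; 2->4 ok
  pos 12: w in {0,3}, choose 0; 4->0 ok
  pos 13: y in {2}, choose 2; 0->2 ok
  pos 14: z in {4}, choose 4; 2->4 ok
  pos 15: z in {4}, choose 4; 4->4 ok
  pos 16: w in {0,3}, choose 0; 4->0 ok
  pos 17: z in {4}, choose 4; 0->4 ok
  pos 18: z in {4}, choose 4; 4->4 ok
  pos 19: z in {4}, choose 4; 4->4 ok
  pos 20: w in {0,3}, choose 3; 4->3 ok
  pos 21: y in {2}, choose 2; 3->2 ok
  pos 22: w in {0,3}, choose 3; 2->3 ok

0,1,4,4,3,3,0,2,4,3,2,4,0,2,4,4,0,4,4,4,3,2,3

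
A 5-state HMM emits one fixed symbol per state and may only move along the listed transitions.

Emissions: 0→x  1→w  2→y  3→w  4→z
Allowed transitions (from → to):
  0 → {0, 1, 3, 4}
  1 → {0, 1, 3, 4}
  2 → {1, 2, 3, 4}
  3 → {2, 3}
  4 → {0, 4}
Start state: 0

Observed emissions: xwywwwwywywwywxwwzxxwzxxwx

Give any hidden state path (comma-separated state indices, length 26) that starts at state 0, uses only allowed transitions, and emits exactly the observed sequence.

0,3,2,1,1,1,3,2,3,2,3,3,2,1,0,1,1,4,0,0,1,4,0,0,1,0

  0: obs=x cand={0} pick 0 [start]
  1: obs=w cand={1,3} pick 3 [0->3 ok]
  2: obs=y cand={2} pick 2 [3->2 ok]
  3: obs=w cand={1,3} pick 1 [2->1 ok]
  4: obs=w cand={1,3} pick 1 [1->1 ok]
  5: obs=w cand={1,3} pick 1 [1->1 ok]
  6: obs=w cand={1,3} pick 3 [1->3 ok]
  7: obs=y cand={2} pick 2 [3->2 ok]
  8: obs=w cand={1,3} pick 3 [2->3 ok]
  9: obs=y cand={2} pick 2 [3->2 ok]
  10: obs=w cand={1,3} pick 3 [2->3 ok]
  11: obs=w cand={1,3} pick 3 [3->3 ok]
  12: obs=y cand={2} pick 2 [3->2 ok]
  13: obs=w cand={1,3} pick 1 [2->1 ok]
  14: obs=x cand={0} pick 0 [1->0 ok]
  15: obs=w cand={1,3} pick 1 [0->1 ok]
  16: obs=w cand={1,3} pick 1 [1->1 ok]
  17: obs=z cand={4} pick 4 [1->4 ok]
  18: obs=x cand={0} pick 0 [4->0 ok]
  19: obs=x cand={0} pick 0 [0->0 ok]
  20: obs=w cand={1,3} pick 1 [0->1 ok]
  21: obs=z cand={4} pick 4 [1->4 ok]
  22: obs=x cand={0} pick 0 [4->0 ok]
  23: obs=x cand={0} pick 0 [0->0 ok]
  24: obs=w cand={1,3} pick 1 [0->1 ok]
  25: obs=x cand={0} pick 0 [1->0 ok]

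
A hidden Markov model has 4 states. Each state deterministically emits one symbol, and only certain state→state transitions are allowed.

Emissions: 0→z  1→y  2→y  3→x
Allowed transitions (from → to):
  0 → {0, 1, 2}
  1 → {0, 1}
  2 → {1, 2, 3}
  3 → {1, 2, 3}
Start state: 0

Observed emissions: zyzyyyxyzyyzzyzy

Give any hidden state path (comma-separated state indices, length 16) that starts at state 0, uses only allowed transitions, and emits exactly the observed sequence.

  pos 0: z in {0}, choose 0; start
  pos 1: y in {1,2}, choose 1; 0->1 ok
  pos 2: z in {0}, choose 0; 1->0 ok
  pos 3: y in {1,2}, choose 2; 0->2 ok
  pos 4: y in {1,2}, choose 2; 2->2 ok
  pos 5: y in {1,2}, choose 2; 2->2 ok
  pos 6: x in {3}, choose 3; 2->3 ok
  pos 7: y in {1,2}, choose 1; 3->1 ok
  pos 8: z in {0}, choose 0; 1->0 ok
  pos 9: y in {1,2}, choose 2; 0->2 ok
  pos 10: y in {1,2}, choose 1; 2->1 ok
  pos 11: z in {0}, choose 0; 1->0 ok
  pos 12: z in {0}, choose 0; 0->0 ok
  pos 13: y in {1,2}, choose 1; 0->1 ok
  pos 14: z in {0}, choose 0; 1->0 ok
  pos 15: y in {1,2}, choose 1; 0->1 ok

0,1,0,2,2,2,3,1,0,2,1,0,0,1,0,1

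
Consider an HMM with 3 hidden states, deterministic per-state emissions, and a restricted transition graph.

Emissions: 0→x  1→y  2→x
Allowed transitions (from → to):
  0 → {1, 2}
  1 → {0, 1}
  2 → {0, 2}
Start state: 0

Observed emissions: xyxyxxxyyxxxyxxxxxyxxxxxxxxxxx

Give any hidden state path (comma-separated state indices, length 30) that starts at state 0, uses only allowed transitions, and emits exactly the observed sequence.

0,1,0,1,0,2,0,1,1,0,2,0,1,0,2,2,2,0,1,0,2,2,2,0,2,2,0,2,0,2

  pos 0: x in {0,2}, choose 0; start
  pos 1: y in {1}, choose 1; 0->1 ok
  pos 2: x in {0,2}, choose 0; 1->0 ok
  pos 3: y in {1}, choose 1; 0->1 ok
  pos 4: x in {0,2}, choose 0; 1->0 ok
  pos 5: x in {0,2}, choose 2; 0->2 ok
  pos 6: x in {0,2}, choose 0; 2->0 ok
  pos 7: y in {1}, choose 1; 0->1 ok
  pos 8: y in {1}, choose 1; 1->1 ok
  pos 9: x in {0,2}, choose 0; 1->0 ok
  pos 10: x in {0,2}, choose 2; 0->2 ok
  pos 11: x in {0,2}, choose 0; 2->0 ok
  pos 12: y in {1}, choose 1; 0->1 ok
  pos 13: x in {0,2}, choose 0; 1->0 ok
  pos 14: x in {0,2}, choose 2; 0->2 ok
  pos 15: x in {0,2}, choose 2; 2->2 ok
  pos 16: x in {0,2}, choose 2; 2->2 ok
  pos 17: x in {0,2}, choose 0; 2->0 ok
  pos 18: y in {1}, choose 1; 0->1 ok
  pos 19: x in {0,2}, choose 0; 1->0 ok
  pos 20: x in {0,2}, choose 2; 0->2 ok
  pos 21: x in {0,2}, choose 2; 2->2 ok
  pos 22: x in {0,2}, choose 2; 2->2 ok
  pos 23: x in {0,2}, choose 0; 2->0 ok
  pos 24: x in {0,2}, choose 2; 0->2 ok
  pos 25: x in {0,2}, choose 2; 2->2 ok
  pos 26: x in {0,2}, choose 0; 2->0 ok
  pos 27: x in {0,2}, choose 2; 0->2 ok
  pos 28: x in {0,2}, choose 0; 2->0 ok
  pos 29: x in {0,2}, choose 2; 0->2 ok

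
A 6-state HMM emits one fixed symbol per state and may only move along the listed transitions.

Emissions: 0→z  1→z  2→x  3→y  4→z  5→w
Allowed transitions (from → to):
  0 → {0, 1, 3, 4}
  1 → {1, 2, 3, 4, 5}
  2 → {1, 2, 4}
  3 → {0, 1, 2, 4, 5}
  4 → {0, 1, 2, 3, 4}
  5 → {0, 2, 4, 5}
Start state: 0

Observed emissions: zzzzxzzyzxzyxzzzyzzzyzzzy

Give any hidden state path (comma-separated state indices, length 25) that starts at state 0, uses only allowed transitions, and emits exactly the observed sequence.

  0: obs=z cand={0,1,4} pick 0 [start]
  1: obs=z cand={0,1,4} pick 0 [0->0 ok]
  2: obs=z cand={0,1,4} pick 0 [0->0 ok]
  3: obs=z cand={0,1,4} pick 1 [0->1 ok]
  4: obs=x cand={2} pick 2 [1->2 ok]
  5: obs=z cand={0,1,4} pick 4 [2->4 ok]
  6: obs=z cand={0,1,4} pick 1 [4->1 ok]
  7: obs=y cand={3} pick 3 [1->3 ok]
  8: obs=z cand={0,1,4} pick 1 [3->1 ok]
  9: obs=x cand={2} pick 2 [1->2 ok]
  10: obs=z cand={0,1,4} pick 1 [2->1 ok]
  11: obs=y cand={3} pick 3 [1->3 ok]
  12: obs=x cand={2} pick 2 [3->2 ok]
  13: obs=z cand={0,1,4} pick 4 [2->4 ok]
  14: obs=z cand={0,1,4} pick 0 [4->0 ok]
  15: obs=z cand={0,1,4} pick 4 [0->4 ok]
  16: obs=y cand={3} pick 3 [4->3 ok]
  17: obs=z cand={0,1,4} pick 0 [3->0 ok]
  18: obs=z cand={0,1,4} pick 1 [0->1 ok]
  19: obs=z cand={0,1,4} pick 4 [1->4 ok]
  20: obs=y cand={3} pick 3 [4->3 ok]
  21: obs=z cand={0,1,4} pick 0 [3->0 ok]
  22: obs=z cand={0,1,4} pick 4 [0->4 ok]
  23: obs=z cand={0,1,4} pick 0 [4->0 ok]
  24: obs=y cand={3} pick 3 [0->3 ok]

0,0,0,1,2,4,1,3,1,2,1,3,2,4,0,4,3,0,1,4,3,0,4,0,3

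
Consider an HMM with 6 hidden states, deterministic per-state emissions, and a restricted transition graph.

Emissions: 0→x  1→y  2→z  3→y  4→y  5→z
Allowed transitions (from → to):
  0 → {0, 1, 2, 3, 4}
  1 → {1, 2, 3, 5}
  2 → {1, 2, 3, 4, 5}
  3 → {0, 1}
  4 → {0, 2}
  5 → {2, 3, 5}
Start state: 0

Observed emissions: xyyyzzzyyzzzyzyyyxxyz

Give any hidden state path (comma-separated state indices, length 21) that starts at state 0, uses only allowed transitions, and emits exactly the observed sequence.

  pos 0: x in {0}, choose 0; start
  pos 1: y in {1,3,4}, choose 1; 0->1 ok
  pos 2: y in {1,3,4}, choose 3; 1->3 ok
  pos 3: y in {1,3,4}, choose 1; 3->1 ok
  pos 4: z in {2,5}, choose 5; 1->5 ok
  pos 5: z in {2,5}, choose 2; 5->2 ok
  pos 6: z in {2,5}, choose 5; 2->5 ok
  pos 7: y in {1,3,4}, choose 3; 5->3 ok
  pos 8: y in {1,3,4}, choose 1; 3->1 ok
  pos 9: z in {2,5}, choose 2; 1->2 ok
  pos 10: z in {2,5}, choose 5; 2->5 ok
  pos 11: z in {2,5}, choose 2; 5->2 ok
  pos 12: y in {1,3,4}, choose 4; 2->4 ok
  pos 13: z in {2,5}, choose 2; 4->2 ok
  pos 14: y in {1,3,4}, choose 1; 2->1 ok
  pos 15: y in {1,3,4}, choose 1; 1->1 ok
  pos 16: y in {1,3,4}, choose 3; 1->3 ok
  pos 17: x in {0}, choose 0; 3->0 ok
  pos 18: x in {0}, choose 0; 0->0 ok
  pos 19: y in {1,3,4}, choose 1; 0->1 ok
  pos 20: z in {2,5}, choose 2; 1->2 ok

0,1,3,1,5,2,5,3,1,2,5,2,4,2,1,1,3,0,0,1,2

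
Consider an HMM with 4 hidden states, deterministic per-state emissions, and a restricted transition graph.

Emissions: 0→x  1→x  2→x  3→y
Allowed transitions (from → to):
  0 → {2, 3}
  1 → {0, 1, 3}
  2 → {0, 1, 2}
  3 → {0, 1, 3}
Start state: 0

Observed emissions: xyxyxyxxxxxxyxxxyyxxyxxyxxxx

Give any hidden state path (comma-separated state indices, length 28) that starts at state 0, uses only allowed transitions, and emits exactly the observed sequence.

  pos 0: x in {0,1,2}, choose 0; start
  pos 1: y in {3}, choose 3; 0->3 ok
  pos 2: x in {0,1,2}, choose 1; 3->1 ok
  pos 3: y in {3}, choose 3; 1->3 ok
  pos 4: x in {0,1,2}, choose 1; 3->1 ok
  pos 5: y in {3}, choose 3; 1->3 ok
  pos 6: x in {0,1,2}, choose 1; 3->1 ok
  pos 7: x in {0,1,2}, choose 0; 1->0 ok
  pos 8: x in {0,1,2}, choose 2; 0->2 ok
  pos 9: x in {0,1,2}, choose 2; 2->2 ok
  pos 10: x in {0,1,2}, choose 1; 2->1 ok
  pos 11: x in {0,1,2}, choose 1; 1->1 ok
  pos 12: y in {3}, choose 3; 1->3 ok
  pos 13: x in {0,1,2}, choose 1; 3->1 ok
  pos 14: x in {0,1,2}, choose 1; 1->1 ok
  pos 15: x in {0,1,2}, choose 0; 1->0 ok
  pos 16: y in {3}, choose 3; 0->3 ok
  pos 17: y in {3}, choose 3; 3->3 ok
  pos 18: x in {0,1,2}, choose 1; 3->1 ok
  pos 19: x in {0,1,2}, choose 1; 1->1 ok
  pos 20: y in {3}, choose 3; 1->3 ok
  pos 21: x in {0,1,2}, choose 1; 3->1 ok
  pos 22: x in {0,1,2}, choose 0; 1->0 ok
  pos 23: y in {3}, choose 3; 0->3 ok
  pos 24: x in {0,1,2}, choose 0; 3->0 ok
  pos 25: x in {0,1,2}, choose 2; 0->2 ok
  pos 26: x in {0,1,2}, choose 2; 2->2 ok
  pos 27: x in {0,1,2}, choose 1; 2->1 ok

0,3,1,3,1,3,1,0,2,2,1,1,3,1,1,0,3,3,1,1,3,1,0,3,0,2,2,1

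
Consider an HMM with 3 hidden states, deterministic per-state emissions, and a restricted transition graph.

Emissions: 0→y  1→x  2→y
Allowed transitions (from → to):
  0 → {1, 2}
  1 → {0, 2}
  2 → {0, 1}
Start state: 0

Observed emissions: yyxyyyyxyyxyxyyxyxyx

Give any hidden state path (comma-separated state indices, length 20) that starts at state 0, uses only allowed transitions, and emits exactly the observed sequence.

  0: obs=y cand={0,2} pick 0 [start]
  1: obs=y cand={0,2} pick 2 [0->2 ok]
  2: obs=x cand={1} pick 1 [2->1 ok]
  3: obs=y cand={0,2} pick 2 [1->2 ok]
  4: obs=y cand={0,2} pick 0 [2->0 ok]
  5: obs=y cand={0,2} pick 2 [0->2 ok]
  6: obs=y cand={0,2} pick 0 [2->0 ok]
  7: obs=x cand={1} pick 1 [0->1 ok]
  8: obs=y cand={0,2} pick 0 [1->0 ok]
  9: obs=y cand={0,2} pick 2 [0->2 ok]
  10: obs=x cand={1} pick 1 [2->1 ok]
  11: obs=y cand={0,2} pick 2 [1->2 ok]
  12: obs=x cand={1} pick 1 [2->1 ok]
  13: obs=y cand={0,2} pick 0 [1->0 ok]
  14: obs=y cand={0,2} pick 2 [0->2 ok]
  15: obs=x cand={1} pick 1 [2->1 ok]
  16: obs=y cand={0,2} pick 0 [1->0 ok]
  17: obs=x cand={1} pick 1 [0->1 ok]
  18: obs=y cand={0,2} pick 0 [1->0 ok]
  19: obs=x cand={1} pick 1 [0->1 ok]

0,2,1,2,0,2,0,1,0,2,1,2,1,0,2,1,0,1,0,1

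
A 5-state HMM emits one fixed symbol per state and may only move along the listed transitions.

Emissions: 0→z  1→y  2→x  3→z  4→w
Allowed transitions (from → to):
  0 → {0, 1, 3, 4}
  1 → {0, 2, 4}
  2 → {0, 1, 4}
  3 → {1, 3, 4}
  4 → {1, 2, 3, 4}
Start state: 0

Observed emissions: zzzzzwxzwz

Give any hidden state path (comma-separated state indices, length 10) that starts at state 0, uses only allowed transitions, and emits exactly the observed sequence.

0,0,0,3,3,4,2,0,4,3

  0: obs=z cand={0,3} pick 0 [start]
  1: obs=z cand={0,3} pick 0 [0->0 ok]
  2: obs=z cand={0,3} pick 0 [0->0 ok]
  3: obs=z cand={0,3} pick 3 [0->3 ok]
  4: obs=z cand={0,3} pick 3 [3->3 ok]
  5: obs=w cand={4} pick 4 [3->4 ok]
  6: obs=x cand={2} pick 2 [4->2 ok]
  7: obs=z cand={0,3} pick 0 [2->0 ok]
  8: obs=w cand={4} pick 4 [0->4 ok]
  9: obs=z cand={0,3} pick 3 [4->3 ok]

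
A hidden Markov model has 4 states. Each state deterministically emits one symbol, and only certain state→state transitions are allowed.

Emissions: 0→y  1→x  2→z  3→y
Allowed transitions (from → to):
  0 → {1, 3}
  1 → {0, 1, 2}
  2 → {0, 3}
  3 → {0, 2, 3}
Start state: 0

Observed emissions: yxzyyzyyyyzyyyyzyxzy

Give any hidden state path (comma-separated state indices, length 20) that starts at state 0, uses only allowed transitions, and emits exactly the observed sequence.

  [0] y  {0,3}  => 0  start
  [1] x  {1}  => 1  0->1 ok
  [2] z  {2}  => 2  1->2 ok
  [3] y  {0,3}  => 3  2->3 ok
  [4] y  {0,3}  => 3  3->3 ok
  [5] z  {2}  => 2  3->2 ok
  [6] y  {0,3}  => 3  2->3 ok
  [7] y  {0,3}  => 0  3->0 ok
  [8] y  {0,3}  => 3  0->3 ok
  [9] y  {0,3}  => 3  3->3 ok
  [10] z  {2}  => 2  3->2 ok
  [11] y  {0,3}  => 0  2->0 ok
  [12] y  {0,3}  => 3  0->3 ok
  [13] y  {0,3}  => 0  3->0 ok
  [14] y  {0,3}  => 3  0->3 ok
  [15] z  {2}  => 2  3->2 ok
  [16] y  {0,3}  => 0  2->0 ok
  [17] x  {1}  => 1  0->1 ok
  [18] z  {2}  => 2  1->2 ok
  [19] y  {0,3}  => 0  2->0 ok

0,1,2,3,3,2,3,0,3,3,2,0,3,0,3,2,0,1,2,0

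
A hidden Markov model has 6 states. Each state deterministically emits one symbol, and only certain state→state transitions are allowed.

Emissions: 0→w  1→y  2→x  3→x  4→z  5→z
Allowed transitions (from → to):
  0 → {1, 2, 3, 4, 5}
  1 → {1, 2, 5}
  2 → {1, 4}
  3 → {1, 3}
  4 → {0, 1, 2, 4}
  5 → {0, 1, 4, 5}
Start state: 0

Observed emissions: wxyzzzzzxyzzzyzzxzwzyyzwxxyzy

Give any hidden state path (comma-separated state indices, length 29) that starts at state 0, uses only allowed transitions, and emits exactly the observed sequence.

  pos 0: w in {0}, choose 0; start
  pos 1: x in {2,3}, choose 3; 0->3 ok
  pos 2: y in {1}, choose 1; 3->1 ok
  pos 3: z in {4,5}, choose 5; 1->5 ok
  pos 4: z in {4,5}, choose 5; 5->5 ok
  pos 5: z in {4,5}, choose 5; 5->5 ok
  pos 6: z in {4,5}, choose 4; 5->4 ok
  pos 7: z in {4,5}, choose 4; 4->4 ok
  pos 8: x in {2,3}, choose 2; 4->2 ok
  pos 9: y in {1}, choose 1; 2->1 ok
  pos 10: z in {4,5}, choose 5; 1->5 ok
  pos 11: z in {4,5}, choose 5; 5->5 ok
  pos 12: z in {4,5}, choose 5; 5->5 ok
  pos 13: y in {1}, choose 1; 5->1 ok
  pos 14: z in {4,5}, choose 5; 1->5 ok
  pos 15: z in {4,5}, choose 4; 5->4 ok
  pos 16: x in {2,3}, choose 2; 4->2 ok
  pos 17: z in {4,5}, choose 4; 2->4 ok
  pos 18: w in {0}, choose 0; 4->0 ok
  pos 19: z in {4,5}, choose 5; 0->5 ok
  pos 20: y in {1}, choose 1; 5->1 ok
  pos 21: y in {1}, choose 1; 1->1 ok
  pos 22: z in {4,5}, choose 5; 1->5 ok
  pos 23: w in {0}, choose 0; 5->0 ok
  pos 24: x in {2,3}, choose 3; 0->3 ok
  pos 25: x in {2,3}, choose 3; 3->3 ok
  pos 26: y in {1}, choose 1; 3->1 ok
  pos 27: z in {4,5}, choose 5; 1->5 ok
  pos 28: y in {1}, choose 1; 5->1 ok

0,3,1,5,5,5,4,4,2,1,5,5,5,1,5,4,2,4,0,5,1,1,5,0,3,3,1,5,1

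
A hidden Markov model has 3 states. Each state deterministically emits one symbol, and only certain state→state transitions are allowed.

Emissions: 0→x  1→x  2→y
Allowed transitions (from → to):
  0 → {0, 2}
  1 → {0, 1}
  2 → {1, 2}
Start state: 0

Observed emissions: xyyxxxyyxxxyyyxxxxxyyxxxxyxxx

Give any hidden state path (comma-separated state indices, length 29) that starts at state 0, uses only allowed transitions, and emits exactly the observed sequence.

  [0] x  {0,1}  => 0  start
  [1] y  {2}  => 2  0->2 ok
  [2] y  {2}  => 2  2->2 ok
  [3] x  {0,1}  => 1  2->1 ok
  [4] x  {0,1}  => 1  1->1 ok
  [5] x  {0,1}  => 0  1->0 ok
  [6] y  {2}  => 2  0->2 ok
  [7] y  {2}  => 2  2->2 ok
  [8] x  {0,1}  => 1  2->1 ok
  [9] x  {0,1}  => 0  1->0 ok
  [10] x  {0,1}  => 0  0->0 ok
  [11] y  {2}  => 2  0->2 ok
  [12] y  {2}  => 2  2->2 ok
  [13] y  {2}  => 2  2->2 ok
  [14] x  {0,1}  => 1  2->1 ok
  [15] x  {0,1}  => 0  1->0 ok
  [16] x  {0,1}  => 0  0->0 ok
  [17] x  {0,1}  => 0  0->0 ok
  [18] x  {0,1}  => 0  0->0 ok
  [19] y  {2}  => 2  0->2 ok
  [20] y  {2}  => 2  2->2 ok
  [21] x  {0,1}  => 1  2->1 ok
  [22] x  {0,1}  => 1  1->1 ok
  [23] x  {0,1}  => 1  1->1 ok
  [24] x  {0,1}  => 0  1->0 ok
  [25] y  {2}  => 2  0->2 ok
  [26] x  {0,1}  => 1  2->1 ok
  [27] x  {0,1}  => 1  1->1 ok
  [28] x  {0,1}  => 0  1->0 ok

0,2,2,1,1,0,2,2,1,0,0,2,2,2,1,0,0,0,0,2,2,1,1,1,0,2,1,1,0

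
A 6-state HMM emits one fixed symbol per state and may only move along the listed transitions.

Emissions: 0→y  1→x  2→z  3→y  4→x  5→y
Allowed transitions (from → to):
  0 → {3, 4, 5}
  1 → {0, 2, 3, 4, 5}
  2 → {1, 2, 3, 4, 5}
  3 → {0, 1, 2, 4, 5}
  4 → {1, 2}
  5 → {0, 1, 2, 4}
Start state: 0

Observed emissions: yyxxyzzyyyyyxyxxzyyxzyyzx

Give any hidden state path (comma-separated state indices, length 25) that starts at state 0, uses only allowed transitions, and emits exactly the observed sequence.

  0: obs=y cand={0,3,5} pick 0 [start]
  1: obs=y cand={0,3,5} pick 3 [0->3 ok]
  2: obs=x cand={1,4} pick 4 [3->4 ok]
  3: obs=x cand={1,4} pick 1 [4->1 ok]
  4: obs=y cand={0,3,5} pick 5 [1->5 ok]
  5: obs=z cand={2} pick 2 [5->2 ok]
  6: obs=z cand={2} pick 2 [2->2 ok]
  7: obs=y cand={0,3,5} pick 5 [2->5 ok]
  8: obs=y cand={0,3,5} pick 0 [5->0 ok]
  9: obs=y cand={0,3,5} pick 3 [0->3 ok]
  10: obs=y cand={0,3,5} pick 0 [3->0 ok]
  11: obs=y cand={0,3,5} pick 3 [0->3 ok]
  12: obs=x cand={1,4} pick 1 [3->1 ok]
  13: obs=y cand={0,3,5} pick 3 [1->3 ok]
  14: obs=x cand={1,4} pick 1 [3->1 ok]
  15: obs=x cand={1,4} pick 4 [1->4 ok]
  16: obs=z cand={2} pick 2 [4->2 ok]
  17: obs=y cand={0,3,5} pick 5 [2->5 ok]
  18: obs=y cand={0,3,5} pick 0 [5->0 ok]
  19: obs=x cand={1,4} pick 4 [0->4 ok]
  20: obs=z cand={2} pick 2 [4->2 ok]
  21: obs=y cand={0,3,5} pick 3 [2->3 ok]
  22: obs=y cand={0,3,5} pick 5 [3->5 ok]
  23: obs=z cand={2} pick 2 [5->2 ok]
  24: obs=x cand={1,4} pick 1 [2->1 ok]

0,3,4,1,5,2,2,5,0,3,0,3,1,3,1,4,2,5,0,4,2,3,5,2,1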